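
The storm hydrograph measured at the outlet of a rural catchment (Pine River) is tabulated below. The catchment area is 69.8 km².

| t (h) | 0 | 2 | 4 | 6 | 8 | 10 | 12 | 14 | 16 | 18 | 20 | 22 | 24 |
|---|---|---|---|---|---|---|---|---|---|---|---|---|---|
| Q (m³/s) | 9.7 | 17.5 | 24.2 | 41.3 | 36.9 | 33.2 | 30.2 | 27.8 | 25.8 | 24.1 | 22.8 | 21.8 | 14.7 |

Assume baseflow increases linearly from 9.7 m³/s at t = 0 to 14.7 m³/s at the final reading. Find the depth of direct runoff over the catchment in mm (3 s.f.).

Direct runoff: 0.00, 7.38, 13.67, 30.35, 25.53, 21.42, 18.00, 15.18, 12.77, 10.65, 8.93, 7.52, 0.00 m³/s; ΣQ_DR = 171.4 m³/s.
V = ΣQ_DR · Δt = 171.4 × 7200 s = 1.234 × 10^6 m³.
Over A = 69.8 km², depth = V / A = 17.7 mm.

d ≈ 17.7 mm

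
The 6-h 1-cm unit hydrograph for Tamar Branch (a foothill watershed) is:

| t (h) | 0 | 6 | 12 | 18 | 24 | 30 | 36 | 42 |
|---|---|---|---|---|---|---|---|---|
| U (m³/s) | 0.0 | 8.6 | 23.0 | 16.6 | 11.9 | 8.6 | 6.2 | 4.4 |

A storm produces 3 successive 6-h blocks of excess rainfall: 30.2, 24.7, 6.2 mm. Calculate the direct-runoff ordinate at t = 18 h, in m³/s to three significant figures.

By discrete convolution, Q_j = Σ (P_i / 10 mm) · U_{j−i}.
At t = 18 h (j=3): Q = (30.2/10)·16.6 + (24.7/10)·23.0 + (6.2/10)·8.6 = 112 m³/s.

Q ≈ 112 m³/s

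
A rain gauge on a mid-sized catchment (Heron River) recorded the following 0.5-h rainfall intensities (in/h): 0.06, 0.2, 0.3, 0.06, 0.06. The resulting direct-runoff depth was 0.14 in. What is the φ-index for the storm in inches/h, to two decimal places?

Only the 2 blocks with intensity above φ contribute runoff: 0.2, 0.3 in/h.
Σ(I−φ)·Δt = d  ⇒  (0.2+0.3 − 2φ)·0.5 = 0.14
φ = (0.5000 − 0.14/0.5) / 2 = 0.11 in/h.

φ ≈ 0.11 in/h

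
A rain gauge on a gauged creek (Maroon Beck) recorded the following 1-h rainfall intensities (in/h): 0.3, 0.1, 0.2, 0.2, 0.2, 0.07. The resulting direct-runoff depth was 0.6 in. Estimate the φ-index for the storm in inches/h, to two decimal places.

Only the 5 blocks with intensity above φ contribute runoff: 0.3, 0.1, 0.2, 0.2, 0.2 in/h.
Σ(I−φ)·Δt = d  ⇒  (0.3+0.1+0.2+0.2+0.2 − 5φ)·1 = 0.6
φ = (1.000 − 0.6/1) / 5 = 0.08 in/h.

φ ≈ 0.08 in/h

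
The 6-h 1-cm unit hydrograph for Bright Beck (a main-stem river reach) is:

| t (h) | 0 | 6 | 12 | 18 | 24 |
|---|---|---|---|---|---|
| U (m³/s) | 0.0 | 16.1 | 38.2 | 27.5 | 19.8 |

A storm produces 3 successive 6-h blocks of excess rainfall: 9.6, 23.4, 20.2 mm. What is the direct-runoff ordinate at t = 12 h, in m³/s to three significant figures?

Q ≈ 74.3 m³/s

By discrete convolution, Q_j = Σ (P_i / 10 mm) · U_{j−i}.
At t = 12 h (j=2): Q = (9.6/10)·38.2 + (23.4/10)·16.1 + (20.2/10)·0.0 = 74.3 m³/s.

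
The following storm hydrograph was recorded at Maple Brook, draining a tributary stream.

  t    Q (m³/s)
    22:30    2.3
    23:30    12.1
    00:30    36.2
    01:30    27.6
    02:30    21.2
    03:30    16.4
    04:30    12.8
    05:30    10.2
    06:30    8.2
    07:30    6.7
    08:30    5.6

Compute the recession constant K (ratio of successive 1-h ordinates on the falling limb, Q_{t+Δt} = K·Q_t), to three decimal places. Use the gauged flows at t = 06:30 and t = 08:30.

K ≈ 0.826

Using the recession-limb readings at t = 06:30 and t = 08:30: Q falls from 8.2 to 5.6 m³/s over 2 intervals.
K = (Q₂/Q₁)^(1/2) = (5.6/8.2)^(1/2) = 0.826.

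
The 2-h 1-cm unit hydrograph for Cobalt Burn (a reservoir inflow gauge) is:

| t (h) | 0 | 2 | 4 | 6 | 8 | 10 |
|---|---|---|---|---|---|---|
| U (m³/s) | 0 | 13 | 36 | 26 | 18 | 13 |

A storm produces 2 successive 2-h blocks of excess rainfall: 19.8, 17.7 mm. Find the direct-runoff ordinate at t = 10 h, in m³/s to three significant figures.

By discrete convolution, Q_j = Σ (P_i / 10 mm) · U_{j−i}.
At t = 10 h (j=5): Q = (19.8/10)·13 + (17.7/10)·18 = 57.6 m³/s.

Q ≈ 57.6 m³/s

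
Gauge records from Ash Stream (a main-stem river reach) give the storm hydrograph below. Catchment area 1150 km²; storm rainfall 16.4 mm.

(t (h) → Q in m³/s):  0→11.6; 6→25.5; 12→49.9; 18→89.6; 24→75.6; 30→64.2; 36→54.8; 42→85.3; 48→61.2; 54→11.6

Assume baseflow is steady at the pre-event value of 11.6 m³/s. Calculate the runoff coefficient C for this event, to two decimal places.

ΣQ_DR = 413.3 m³/s; V = ΣQ_DR·Δt = 8.927 × 10^6 m³.
Runoff depth d = V / A = 7.763 mm.
C = d / P = 7.763 / 16.4 = 0.47.

C ≈ 0.47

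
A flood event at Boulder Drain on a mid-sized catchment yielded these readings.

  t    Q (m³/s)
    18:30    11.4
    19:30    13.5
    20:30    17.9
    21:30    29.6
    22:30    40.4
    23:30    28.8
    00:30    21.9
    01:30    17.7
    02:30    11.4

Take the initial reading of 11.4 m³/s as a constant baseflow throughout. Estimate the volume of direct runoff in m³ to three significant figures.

V ≈ 3.24 × 10^5 m³

Direct-runoff ordinates (Q − Q_b): 0.0, 2.1, 6.5, 18.2, 29.0, 17.4, 10.5, 6.3, 0.0 m³/s.
ΣQ_DR = 90.00 m³/s.
With Δt = 1 h = 3600 s, V = ΣQ_DR · Δt = 90.00 × 3600 = 3.24 × 10^5 m³.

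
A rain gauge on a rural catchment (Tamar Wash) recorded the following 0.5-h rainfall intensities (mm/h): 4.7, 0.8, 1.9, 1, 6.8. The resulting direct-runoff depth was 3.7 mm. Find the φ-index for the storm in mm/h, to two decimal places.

Only the 2 blocks with intensity above φ contribute runoff: 4.7, 6.8 mm/h.
Σ(I−φ)·Δt = d  ⇒  (4.7+6.8 − 2φ)·0.5 = 3.7
φ = (11.50 − 3.7/0.5) / 2 = 2.05 mm/h.

φ ≈ 2.05 mm/h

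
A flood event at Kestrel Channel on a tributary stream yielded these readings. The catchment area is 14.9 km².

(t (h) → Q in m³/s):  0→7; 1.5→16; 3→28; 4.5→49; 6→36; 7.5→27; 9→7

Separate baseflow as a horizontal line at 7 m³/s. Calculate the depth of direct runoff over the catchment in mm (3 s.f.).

Direct runoff: 0.0, 9.0, 21.0, 42.0, 29.0, 20.0, 0.0 m³/s; ΣQ_DR = 121.0 m³/s.
V = ΣQ_DR · Δt = 121.0 × 5400 s = 6.534 × 10^5 m³.
Over A = 14.9 km², depth = V / A = 43.9 mm.

d ≈ 43.9 mm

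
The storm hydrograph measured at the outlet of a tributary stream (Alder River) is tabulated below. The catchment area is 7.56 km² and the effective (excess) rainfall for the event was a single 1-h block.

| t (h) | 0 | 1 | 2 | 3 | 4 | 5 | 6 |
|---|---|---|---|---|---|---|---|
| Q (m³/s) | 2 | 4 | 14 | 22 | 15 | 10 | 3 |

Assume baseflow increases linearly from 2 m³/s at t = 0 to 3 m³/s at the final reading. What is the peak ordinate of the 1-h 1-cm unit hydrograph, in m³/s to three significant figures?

Direct runoff: 0.00, 1.83, 11.67, 19.50, 12.33, 7.17, 0.00 m³/s; ΣQ_DR = 52.50 m³/s, peak = 19.50 m³/s.
Runoff depth d = ΣQ_DR·Δt / A = 52.50 × 3600 / (7.56 km²) = 25.00 mm.
The 1-cm UH is the DRH scaled by (10 mm)/d, so U_p = 19.50 × 10/25.00 = 7.80 m³/s.

U_p ≈ 7.80 m³/s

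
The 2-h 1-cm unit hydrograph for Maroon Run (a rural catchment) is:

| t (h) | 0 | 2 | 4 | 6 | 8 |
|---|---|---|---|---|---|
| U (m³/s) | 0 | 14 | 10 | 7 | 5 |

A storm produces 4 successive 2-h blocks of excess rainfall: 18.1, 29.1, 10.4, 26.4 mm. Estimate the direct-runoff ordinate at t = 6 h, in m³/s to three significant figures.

By discrete convolution, Q_j = Σ (P_i / 10 mm) · U_{j−i}.
At t = 6 h (j=3): Q = (18.1/10)·7 + (29.1/10)·10 + (10.4/10)·14 + (26.4/10)·0 = 56.3 m³/s.

Q ≈ 56.3 m³/s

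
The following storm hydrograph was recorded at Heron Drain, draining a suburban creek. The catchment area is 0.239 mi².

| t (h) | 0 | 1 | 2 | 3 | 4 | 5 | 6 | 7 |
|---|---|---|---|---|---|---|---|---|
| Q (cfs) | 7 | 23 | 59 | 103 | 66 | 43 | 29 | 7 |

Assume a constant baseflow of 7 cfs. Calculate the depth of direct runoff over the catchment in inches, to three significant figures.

d ≈ 1.82 in

Direct runoff: 0.0, 16.0, 52.0, 96.0, 59.0, 36.0, 22.0, 0.0 cfs; ΣQ_DR = 281.0 cfs.
V = ΣQ_DR · Δt = 281.0 × 3600 s = 1.012 × 10^6 ft³.
Over A = 0.239 mi², depth = V / A = 1.82 in.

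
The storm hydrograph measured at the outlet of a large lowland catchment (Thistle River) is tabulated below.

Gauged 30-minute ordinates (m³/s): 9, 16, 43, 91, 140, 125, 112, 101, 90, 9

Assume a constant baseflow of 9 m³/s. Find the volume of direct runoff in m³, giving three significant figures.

Direct-runoff ordinates (Q − Q_b): 0.0, 7.0, 34.0, 82.0, 131.0, 116.0, 103.0, 92.0, 81.0, 0.0 m³/s.
ΣQ_DR = 646.0 m³/s.
With Δt = 0.5 h = 1800 s, V = ΣQ_DR · Δt = 646.0 × 1800 = 1.16 × 10^6 m³.

V ≈ 1.16 × 10^6 m³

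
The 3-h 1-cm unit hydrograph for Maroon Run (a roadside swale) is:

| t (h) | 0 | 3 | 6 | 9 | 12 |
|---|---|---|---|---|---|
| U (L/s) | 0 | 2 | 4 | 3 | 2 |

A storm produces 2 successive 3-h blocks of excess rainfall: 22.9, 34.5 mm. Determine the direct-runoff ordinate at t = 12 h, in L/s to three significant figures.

Q ≈ 14.9 L/s

By discrete convolution, Q_j = Σ (P_i / 10 mm) · U_{j−i}.
At t = 12 h (j=4): Q = (22.9/10)·2 + (34.5/10)·3 = 14.9 L/s.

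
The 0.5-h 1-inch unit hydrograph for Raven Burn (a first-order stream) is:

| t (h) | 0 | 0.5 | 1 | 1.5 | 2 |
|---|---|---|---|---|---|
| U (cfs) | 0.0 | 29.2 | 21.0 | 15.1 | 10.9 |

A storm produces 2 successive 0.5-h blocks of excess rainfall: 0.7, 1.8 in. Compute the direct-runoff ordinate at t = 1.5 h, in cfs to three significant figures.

By discrete convolution, Q_j = Σ (P_i / 1 in) · U_{j−i}.
At t = 1.5 h (j=3): Q = (0.7/1)·15.1 + (1.8/1)·21.0 = 48.4 cfs.

Q ≈ 48.4 cfs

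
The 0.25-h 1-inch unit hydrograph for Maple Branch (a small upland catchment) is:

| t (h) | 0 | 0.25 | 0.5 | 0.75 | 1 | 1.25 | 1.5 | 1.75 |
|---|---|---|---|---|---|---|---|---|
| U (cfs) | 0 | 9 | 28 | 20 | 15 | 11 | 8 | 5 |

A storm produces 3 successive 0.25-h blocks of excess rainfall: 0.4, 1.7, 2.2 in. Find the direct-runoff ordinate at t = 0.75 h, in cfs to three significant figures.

By discrete convolution, Q_j = Σ (P_i / 1 in) · U_{j−i}.
At t = 0.75 h (j=3): Q = (0.4/1)·20 + (1.7/1)·28 + (2.2/1)·9 = 75.4 cfs.

Q ≈ 75.4 cfs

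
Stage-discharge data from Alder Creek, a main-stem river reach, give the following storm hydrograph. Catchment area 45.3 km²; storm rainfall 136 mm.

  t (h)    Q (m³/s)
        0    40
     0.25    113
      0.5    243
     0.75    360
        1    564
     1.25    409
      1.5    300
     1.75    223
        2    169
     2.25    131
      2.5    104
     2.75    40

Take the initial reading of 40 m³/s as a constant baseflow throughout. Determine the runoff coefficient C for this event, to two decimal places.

ΣQ_DR = 2216 m³/s; V = ΣQ_DR·Δt = 1.994 × 10^6 m³.
Runoff depth d = V / A = 44.03 mm.
C = d / P = 44.03 / 136 = 0.32.

C ≈ 0.32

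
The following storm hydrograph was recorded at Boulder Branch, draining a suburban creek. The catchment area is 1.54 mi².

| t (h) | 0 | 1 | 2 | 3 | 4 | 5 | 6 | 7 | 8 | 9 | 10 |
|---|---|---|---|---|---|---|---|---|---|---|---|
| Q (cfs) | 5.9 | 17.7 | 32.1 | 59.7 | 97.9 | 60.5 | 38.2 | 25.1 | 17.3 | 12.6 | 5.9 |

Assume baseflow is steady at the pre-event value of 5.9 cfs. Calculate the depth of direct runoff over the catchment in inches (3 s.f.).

d ≈ 0.310 in

Direct runoff: 0.0, 11.8, 26.2, 53.8, 92.0, 54.6, 32.3, 19.2, 11.4, 6.7, 0.0 cfs; ΣQ_DR = 308.0 cfs.
V = ΣQ_DR · Δt = 308.0 × 3600 s = 1.109 × 10^6 ft³.
Over A = 1.54 mi², depth = V / A = 0.310 in.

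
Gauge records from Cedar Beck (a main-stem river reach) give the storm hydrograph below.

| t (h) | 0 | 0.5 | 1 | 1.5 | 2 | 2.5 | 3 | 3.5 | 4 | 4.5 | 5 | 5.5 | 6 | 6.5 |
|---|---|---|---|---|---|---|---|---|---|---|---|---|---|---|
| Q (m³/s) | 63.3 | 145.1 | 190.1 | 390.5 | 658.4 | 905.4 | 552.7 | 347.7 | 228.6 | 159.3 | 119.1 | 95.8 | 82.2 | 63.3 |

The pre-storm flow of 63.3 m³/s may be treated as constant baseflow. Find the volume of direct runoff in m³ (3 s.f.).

Direct-runoff ordinates (Q − Q_b): 0.0, 81.8, 126.8, 327.2, 595.1, 842.1, 489.4, 284.4, 165.3, 96.0, 55.8, 32.5, 18.9, 0.0 m³/s.
ΣQ_DR = 3115 m³/s.
With Δt = 0.5 h = 1800 s, V = ΣQ_DR · Δt = 3115 × 1800 = 5.61 × 10^6 m³.

V ≈ 5.61 × 10^6 m³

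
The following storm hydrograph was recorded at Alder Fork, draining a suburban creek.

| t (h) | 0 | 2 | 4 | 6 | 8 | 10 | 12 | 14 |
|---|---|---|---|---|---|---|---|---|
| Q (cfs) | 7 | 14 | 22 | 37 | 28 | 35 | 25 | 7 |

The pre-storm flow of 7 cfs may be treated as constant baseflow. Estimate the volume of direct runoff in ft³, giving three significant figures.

V ≈ 8.57 × 10^5 ft³

Direct-runoff ordinates (Q − Q_b): 0.0, 7.0, 15.0, 30.0, 21.0, 28.0, 18.0, 0.0 cfs.
ΣQ_DR = 119.0 cfs.
With Δt = 2 h = 7200 s, V = ΣQ_DR · Δt = 119.0 × 7200 = 8.57 × 10^5 ft³.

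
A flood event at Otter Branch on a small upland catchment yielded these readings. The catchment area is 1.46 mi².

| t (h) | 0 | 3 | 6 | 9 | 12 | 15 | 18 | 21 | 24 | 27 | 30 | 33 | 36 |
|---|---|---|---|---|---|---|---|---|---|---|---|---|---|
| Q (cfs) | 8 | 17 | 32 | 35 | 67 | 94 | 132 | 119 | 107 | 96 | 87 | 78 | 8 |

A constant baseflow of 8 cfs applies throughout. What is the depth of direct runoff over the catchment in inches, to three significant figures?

Direct runoff: 0.0, 9.0, 24.0, 27.0, 59.0, 86.0, 124.0, 111.0, 99.0, 88.0, 79.0, 70.0, 0.0 cfs; ΣQ_DR = 776.0 cfs.
V = ΣQ_DR · Δt = 776.0 × 10800 s = 8.381 × 10^6 ft³.
Over A = 1.46 mi², depth = V / A = 2.47 in.

d ≈ 2.47 in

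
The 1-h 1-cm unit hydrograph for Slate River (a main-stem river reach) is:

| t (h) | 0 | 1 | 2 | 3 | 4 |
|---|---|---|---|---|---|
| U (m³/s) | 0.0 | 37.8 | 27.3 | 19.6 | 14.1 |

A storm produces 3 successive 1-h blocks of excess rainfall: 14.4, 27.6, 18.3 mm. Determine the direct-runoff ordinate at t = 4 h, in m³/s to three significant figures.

Q ≈ 124 m³/s

By discrete convolution, Q_j = Σ (P_i / 10 mm) · U_{j−i}.
At t = 4 h (j=4): Q = (14.4/10)·14.1 + (27.6/10)·19.6 + (18.3/10)·27.3 = 124 m³/s.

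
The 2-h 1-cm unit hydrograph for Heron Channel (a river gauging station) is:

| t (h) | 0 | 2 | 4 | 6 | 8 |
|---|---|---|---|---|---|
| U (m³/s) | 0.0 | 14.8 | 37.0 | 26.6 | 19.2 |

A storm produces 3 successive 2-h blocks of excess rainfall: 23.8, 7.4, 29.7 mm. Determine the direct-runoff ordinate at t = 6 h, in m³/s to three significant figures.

Q ≈ 135 m³/s

By discrete convolution, Q_j = Σ (P_i / 10 mm) · U_{j−i}.
At t = 6 h (j=3): Q = (23.8/10)·26.6 + (7.4/10)·37.0 + (29.7/10)·14.8 = 135 m³/s.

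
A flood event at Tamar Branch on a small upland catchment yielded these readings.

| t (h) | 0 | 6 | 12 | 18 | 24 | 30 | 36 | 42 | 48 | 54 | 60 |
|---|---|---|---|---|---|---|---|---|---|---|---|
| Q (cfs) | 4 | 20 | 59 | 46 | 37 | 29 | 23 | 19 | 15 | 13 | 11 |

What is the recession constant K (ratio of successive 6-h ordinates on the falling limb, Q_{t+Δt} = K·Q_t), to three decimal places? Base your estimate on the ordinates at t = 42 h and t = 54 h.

K ≈ 0.827

Using the recession-limb readings at t = 42 h and t = 54 h: Q falls from 19 to 13 cfs over 2 intervals.
K = (Q₂/Q₁)^(1/2) = (13/19)^(1/2) = 0.827.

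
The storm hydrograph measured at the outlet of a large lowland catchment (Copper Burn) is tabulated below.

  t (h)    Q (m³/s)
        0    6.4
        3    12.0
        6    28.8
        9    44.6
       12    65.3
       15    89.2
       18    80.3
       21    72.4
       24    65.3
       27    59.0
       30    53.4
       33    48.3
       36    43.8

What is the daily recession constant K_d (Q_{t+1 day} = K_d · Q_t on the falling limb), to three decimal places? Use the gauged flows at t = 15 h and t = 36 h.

K_d ≈ 0.444

Between t = 15 h and t = 36 h the flow falls from 89.2 to 43.8 m³/s over 7×3 h = 21 h.
Per-interval ratio K = (43.8/89.2)^(1/7) = 0.9034; K_d = K^(24/3) = 0.444.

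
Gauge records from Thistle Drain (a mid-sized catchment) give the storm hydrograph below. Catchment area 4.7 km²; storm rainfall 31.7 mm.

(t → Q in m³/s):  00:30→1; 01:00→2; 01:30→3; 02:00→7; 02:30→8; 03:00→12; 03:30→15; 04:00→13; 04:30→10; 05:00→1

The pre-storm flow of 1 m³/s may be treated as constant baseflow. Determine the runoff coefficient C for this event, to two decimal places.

ΣQ_DR = 62.00 m³/s; V = ΣQ_DR·Δt = 1.116 × 10^5 m³.
Runoff depth d = V / A = 23.74 mm.
C = d / P = 23.74 / 31.7 = 0.75.

C ≈ 0.75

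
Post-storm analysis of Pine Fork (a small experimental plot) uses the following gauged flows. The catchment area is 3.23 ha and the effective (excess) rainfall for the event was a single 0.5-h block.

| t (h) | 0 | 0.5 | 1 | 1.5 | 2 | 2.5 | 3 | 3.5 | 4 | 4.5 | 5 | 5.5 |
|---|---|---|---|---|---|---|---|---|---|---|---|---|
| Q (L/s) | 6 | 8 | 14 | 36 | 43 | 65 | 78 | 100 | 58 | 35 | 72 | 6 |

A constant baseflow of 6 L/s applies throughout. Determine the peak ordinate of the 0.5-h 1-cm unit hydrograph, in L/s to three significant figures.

U_p ≈ 37.6 L/s

Direct runoff: 0.0, 2.0, 8.0, 30.0, 37.0, 59.0, 72.0, 94.0, 52.0, 29.0, 66.0, 0.0 L/s; ΣQ_DR = 449.0 L/s, peak = 94.0 L/s.
Runoff depth d = ΣQ_DR·Δt / A = 449.0 × 1800 / (3.23 ha) = 25.02 mm.
The 1-cm UH is the DRH scaled by (10 mm)/d, so U_p = 94.0 × 10/25.02 = 37.6 L/s.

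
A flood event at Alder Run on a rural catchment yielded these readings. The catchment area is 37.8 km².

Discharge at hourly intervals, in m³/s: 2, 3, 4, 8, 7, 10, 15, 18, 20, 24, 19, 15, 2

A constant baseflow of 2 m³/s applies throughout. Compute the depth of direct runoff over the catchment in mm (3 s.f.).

d ≈ 11.5 mm

Direct runoff: 0.0, 1.0, 2.0, 6.0, 5.0, 8.0, 13.0, 16.0, 18.0, 22.0, 17.0, 13.0, 0.0 m³/s; ΣQ_DR = 121.0 m³/s.
V = ΣQ_DR · Δt = 121.0 × 3600 s = 4.356 × 10^5 m³.
Over A = 37.8 km², depth = V / A = 11.5 mm.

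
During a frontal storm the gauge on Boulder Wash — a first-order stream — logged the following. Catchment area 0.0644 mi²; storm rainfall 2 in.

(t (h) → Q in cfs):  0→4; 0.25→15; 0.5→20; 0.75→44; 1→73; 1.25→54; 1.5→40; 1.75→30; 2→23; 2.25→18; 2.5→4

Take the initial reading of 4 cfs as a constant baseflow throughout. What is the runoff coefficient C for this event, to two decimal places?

ΣQ_DR = 281.0 cfs; V = ΣQ_DR·Δt = 2.529 × 10^5 ft³.
Runoff depth d = V / A = 1.690 in.
C = d / P = 1.690 / 2 = 0.85.

C ≈ 0.85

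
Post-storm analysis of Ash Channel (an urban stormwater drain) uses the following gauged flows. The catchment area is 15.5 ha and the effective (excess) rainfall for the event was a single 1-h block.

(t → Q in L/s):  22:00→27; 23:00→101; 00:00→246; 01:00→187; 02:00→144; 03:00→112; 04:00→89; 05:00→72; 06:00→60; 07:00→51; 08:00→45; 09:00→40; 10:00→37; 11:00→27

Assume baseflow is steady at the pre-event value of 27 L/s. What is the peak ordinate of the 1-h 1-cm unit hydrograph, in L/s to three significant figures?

U_p ≈ 110 L/s

Direct runoff: 0.0, 74.0, 219.0, 160.0, 117.0, 85.0, 62.0, 45.0, 33.0, 24.0, 18.0, 13.0, 10.0, 0.0 L/s; ΣQ_DR = 860.0 L/s, peak = 219.0 L/s.
Runoff depth d = ΣQ_DR·Δt / A = 860.0 × 3600 / (15.5 ha) = 19.97 mm.
The 1-cm UH is the DRH scaled by (10 mm)/d, so U_p = 219.0 × 10/19.97 = 110 L/s.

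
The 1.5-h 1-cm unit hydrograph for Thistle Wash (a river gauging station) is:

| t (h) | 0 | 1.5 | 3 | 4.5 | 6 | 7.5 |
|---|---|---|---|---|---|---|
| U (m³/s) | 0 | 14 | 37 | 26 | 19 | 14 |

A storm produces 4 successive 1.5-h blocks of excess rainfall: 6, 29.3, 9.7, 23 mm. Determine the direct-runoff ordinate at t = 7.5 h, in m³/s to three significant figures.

By discrete convolution, Q_j = Σ (P_i / 10 mm) · U_{j−i}.
At t = 7.5 h (j=5): Q = (6/10)·14 + (29.3/10)·19 + (9.7/10)·26 + (23/10)·37 = 174 m³/s.

Q ≈ 174 m³/s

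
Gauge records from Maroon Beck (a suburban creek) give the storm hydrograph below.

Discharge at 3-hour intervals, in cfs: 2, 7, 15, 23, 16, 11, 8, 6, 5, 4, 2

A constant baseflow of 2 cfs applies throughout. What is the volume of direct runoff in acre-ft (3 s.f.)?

Direct-runoff ordinates (Q − Q_b): 0.0, 5.0, 13.0, 21.0, 14.0, 9.0, 6.0, 4.0, 3.0, 2.0, 0.0 cfs.
ΣQ_DR = 77.00 cfs.
With Δt = 3 h = 10800 s, V = ΣQ_DR · Δt = 77.00 × 10800 = 8.32 × 10^5 ft³ = 19.1 acre-ft.

V ≈ 19.1 acre-ft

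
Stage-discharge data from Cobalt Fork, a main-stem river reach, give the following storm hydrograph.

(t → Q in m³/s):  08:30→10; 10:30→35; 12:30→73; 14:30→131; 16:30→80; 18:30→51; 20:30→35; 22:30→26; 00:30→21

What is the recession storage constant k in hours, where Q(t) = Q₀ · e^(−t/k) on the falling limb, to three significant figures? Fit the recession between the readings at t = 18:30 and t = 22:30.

On the falling limb, Q drops from 51 to 26 m³/s between t = 18:30 and t = 22:30 (Δt = 4 h).
k = −Δt / ln(Q₂/Q₁) = −4 / ln(26/51) = 5.94 h.

k ≈ 5.94 h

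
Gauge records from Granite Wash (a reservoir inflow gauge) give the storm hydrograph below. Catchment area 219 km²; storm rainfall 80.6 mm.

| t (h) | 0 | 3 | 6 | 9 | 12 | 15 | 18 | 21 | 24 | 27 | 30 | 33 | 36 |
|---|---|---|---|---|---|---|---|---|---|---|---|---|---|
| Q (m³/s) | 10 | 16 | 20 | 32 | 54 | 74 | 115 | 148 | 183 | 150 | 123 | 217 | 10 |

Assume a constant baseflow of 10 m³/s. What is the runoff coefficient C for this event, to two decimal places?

C ≈ 0.63

ΣQ_DR = 1022 m³/s; V = ΣQ_DR·Δt = 1.104 × 10^7 m³.
Runoff depth d = V / A = 50.40 mm.
C = d / P = 50.40 / 80.6 = 0.63.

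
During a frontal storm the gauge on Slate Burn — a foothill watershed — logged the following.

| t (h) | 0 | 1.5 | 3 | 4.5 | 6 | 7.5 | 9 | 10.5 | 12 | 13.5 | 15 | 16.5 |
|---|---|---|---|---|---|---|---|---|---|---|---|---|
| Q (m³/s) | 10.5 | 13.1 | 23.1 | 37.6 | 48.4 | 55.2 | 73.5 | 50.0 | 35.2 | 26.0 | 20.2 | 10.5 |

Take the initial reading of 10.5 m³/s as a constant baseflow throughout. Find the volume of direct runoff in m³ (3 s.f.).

V ≈ 1.50 × 10^6 m³

Direct-runoff ordinates (Q − Q_b): 0.0, 2.6, 12.6, 27.1, 37.9, 44.7, 63.0, 39.5, 24.7, 15.5, 9.7, 0.0 m³/s.
ΣQ_DR = 277.3 m³/s.
With Δt = 1.5 h = 5400 s, V = ΣQ_DR · Δt = 277.3 × 5400 = 1.50 × 10^6 m³.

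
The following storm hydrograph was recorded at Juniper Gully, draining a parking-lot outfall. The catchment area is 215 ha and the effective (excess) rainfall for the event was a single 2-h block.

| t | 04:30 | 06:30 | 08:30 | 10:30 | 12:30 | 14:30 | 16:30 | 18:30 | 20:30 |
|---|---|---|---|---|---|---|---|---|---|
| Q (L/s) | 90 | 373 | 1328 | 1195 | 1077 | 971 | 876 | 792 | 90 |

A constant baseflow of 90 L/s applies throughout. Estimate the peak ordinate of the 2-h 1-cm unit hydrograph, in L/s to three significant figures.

U_p ≈ 618 L/s

Direct runoff: 0.0, 283.0, 1238.0, 1105.0, 987.0, 881.0, 786.0, 702.0, 0.0 L/s; ΣQ_DR = 5982 L/s, peak = 1238.0 L/s.
Runoff depth d = ΣQ_DR·Δt / A = 5982 × 7200 / (215 ha) = 20.03 mm.
The 1-cm UH is the DRH scaled by (10 mm)/d, so U_p = 1238.0 × 10/20.03 = 618 L/s.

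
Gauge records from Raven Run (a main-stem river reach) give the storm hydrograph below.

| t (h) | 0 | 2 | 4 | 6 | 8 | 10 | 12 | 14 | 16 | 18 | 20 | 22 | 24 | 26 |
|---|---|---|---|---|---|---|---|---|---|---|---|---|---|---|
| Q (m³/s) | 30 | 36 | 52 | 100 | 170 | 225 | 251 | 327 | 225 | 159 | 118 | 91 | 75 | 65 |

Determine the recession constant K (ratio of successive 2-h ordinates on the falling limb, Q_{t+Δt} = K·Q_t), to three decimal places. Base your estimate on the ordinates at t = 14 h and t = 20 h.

K ≈ 0.712

Using the recession-limb readings at t = 14 h and t = 20 h: Q falls from 327 to 118 m³/s over 3 intervals.
K = (Q₂/Q₁)^(1/3) = (118/327)^(1/3) = 0.712.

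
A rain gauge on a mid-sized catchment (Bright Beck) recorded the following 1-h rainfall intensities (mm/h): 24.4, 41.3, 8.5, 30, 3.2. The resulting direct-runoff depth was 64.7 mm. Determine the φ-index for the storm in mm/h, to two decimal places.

φ ≈ 10.33 mm/h

Only the 3 blocks with intensity above φ contribute runoff: 24.4, 41.3, 30 mm/h.
Σ(I−φ)·Δt = d  ⇒  (24.4+41.3+30 − 3φ)·1 = 64.7
φ = (95.70 − 64.7/1) / 3 = 10.33 mm/h.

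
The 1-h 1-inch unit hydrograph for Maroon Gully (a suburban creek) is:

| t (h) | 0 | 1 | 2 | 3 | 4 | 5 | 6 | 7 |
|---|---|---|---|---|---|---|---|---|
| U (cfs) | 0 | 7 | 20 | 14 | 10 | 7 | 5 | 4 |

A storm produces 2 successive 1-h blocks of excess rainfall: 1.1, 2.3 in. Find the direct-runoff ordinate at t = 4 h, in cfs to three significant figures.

Q ≈ 43.2 cfs

By discrete convolution, Q_j = Σ (P_i / 1 in) · U_{j−i}.
At t = 4 h (j=4): Q = (1.1/1)·10 + (2.3/1)·14 = 43.2 cfs.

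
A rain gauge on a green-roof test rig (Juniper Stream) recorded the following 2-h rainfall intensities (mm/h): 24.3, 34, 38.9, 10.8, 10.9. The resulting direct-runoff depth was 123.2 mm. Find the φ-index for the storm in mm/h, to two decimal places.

φ ≈ 11.87 mm/h

Only the 3 blocks with intensity above φ contribute runoff: 24.3, 34, 38.9 mm/h.
Σ(I−φ)·Δt = d  ⇒  (24.3+34+38.9 − 3φ)·2 = 123.2
φ = (97.20 − 123.2/2) / 3 = 11.87 mm/h.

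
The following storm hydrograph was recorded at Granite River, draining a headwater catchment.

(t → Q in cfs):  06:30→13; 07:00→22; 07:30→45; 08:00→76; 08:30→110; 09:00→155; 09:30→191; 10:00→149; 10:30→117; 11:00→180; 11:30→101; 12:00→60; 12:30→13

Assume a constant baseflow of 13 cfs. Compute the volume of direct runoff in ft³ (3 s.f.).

V ≈ 1.91 × 10^6 ft³

Direct-runoff ordinates (Q − Q_b): 0.0, 9.0, 32.0, 63.0, 97.0, 142.0, 178.0, 136.0, 104.0, 167.0, 88.0, 47.0, 0.0 cfs.
ΣQ_DR = 1063 cfs.
With Δt = 0.5 h = 1800 s, V = ΣQ_DR · Δt = 1063 × 1800 = 1.91 × 10^6 ft³.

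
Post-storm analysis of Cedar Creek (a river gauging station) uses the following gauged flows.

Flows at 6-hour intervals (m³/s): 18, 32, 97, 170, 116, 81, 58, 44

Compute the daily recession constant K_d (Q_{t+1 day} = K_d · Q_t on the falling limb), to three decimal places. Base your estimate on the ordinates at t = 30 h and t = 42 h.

Between t = 30 h and t = 42 h the flow falls from 81 to 44 m³/s over 2×6 h = 12 h.
Per-interval ratio K = (44/81)^(1/2) = 0.7370; K_d = K^(24/6) = 0.295.

K_d ≈ 0.295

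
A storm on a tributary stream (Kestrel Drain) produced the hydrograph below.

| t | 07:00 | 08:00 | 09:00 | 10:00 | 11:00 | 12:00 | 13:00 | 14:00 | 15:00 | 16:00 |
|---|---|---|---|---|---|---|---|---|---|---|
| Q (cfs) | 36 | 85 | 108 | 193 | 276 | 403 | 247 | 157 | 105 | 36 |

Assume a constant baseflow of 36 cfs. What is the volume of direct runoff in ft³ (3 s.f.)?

V ≈ 4.63 × 10^6 ft³

Direct-runoff ordinates (Q − Q_b): 0.0, 49.0, 72.0, 157.0, 240.0, 367.0, 211.0, 121.0, 69.0, 0.0 cfs.
ΣQ_DR = 1286 cfs.
With Δt = 1 h = 3600 s, V = ΣQ_DR · Δt = 1286 × 3600 = 4.63 × 10^6 ft³.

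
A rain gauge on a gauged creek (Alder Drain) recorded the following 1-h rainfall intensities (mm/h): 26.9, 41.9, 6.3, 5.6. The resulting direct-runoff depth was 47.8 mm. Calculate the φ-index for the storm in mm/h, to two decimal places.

Only the 2 blocks with intensity above φ contribute runoff: 26.9, 41.9 mm/h.
Σ(I−φ)·Δt = d  ⇒  (26.9+41.9 − 2φ)·1 = 47.8
φ = (68.80 − 47.8/1) / 2 = 10.50 mm/h.

φ ≈ 10.50 mm/h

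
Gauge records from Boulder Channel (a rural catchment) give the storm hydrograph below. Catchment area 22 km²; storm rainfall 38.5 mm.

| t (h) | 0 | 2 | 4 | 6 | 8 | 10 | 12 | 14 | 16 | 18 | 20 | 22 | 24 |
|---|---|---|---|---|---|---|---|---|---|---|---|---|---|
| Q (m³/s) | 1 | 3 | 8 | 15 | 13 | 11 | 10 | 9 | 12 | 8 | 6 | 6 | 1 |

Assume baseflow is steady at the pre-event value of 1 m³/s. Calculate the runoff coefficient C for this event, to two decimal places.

ΣQ_DR = 90.00 m³/s; V = ΣQ_DR·Δt = 6.480 × 10^5 m³.
Runoff depth d = V / A = 29.45 mm.
C = d / P = 29.45 / 38.5 = 0.77.

C ≈ 0.77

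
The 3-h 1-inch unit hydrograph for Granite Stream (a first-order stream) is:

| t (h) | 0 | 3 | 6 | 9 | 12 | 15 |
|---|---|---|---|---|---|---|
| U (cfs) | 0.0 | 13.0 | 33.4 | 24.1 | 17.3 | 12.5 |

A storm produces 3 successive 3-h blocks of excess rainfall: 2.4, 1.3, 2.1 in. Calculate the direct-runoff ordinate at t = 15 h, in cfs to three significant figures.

Q ≈ 103 cfs

By discrete convolution, Q_j = Σ (P_i / 1 in) · U_{j−i}.
At t = 15 h (j=5): Q = (2.4/1)·12.5 + (1.3/1)·17.3 + (2.1/1)·24.1 = 103 cfs.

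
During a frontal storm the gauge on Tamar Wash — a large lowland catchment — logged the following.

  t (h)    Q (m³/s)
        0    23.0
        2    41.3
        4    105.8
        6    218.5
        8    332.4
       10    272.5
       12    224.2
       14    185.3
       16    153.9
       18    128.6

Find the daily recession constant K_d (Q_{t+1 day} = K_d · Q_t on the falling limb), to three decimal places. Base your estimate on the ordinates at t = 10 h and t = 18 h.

Between t = 10 h and t = 18 h the flow falls from 272.5 to 128.6 m³/s over 4×2 h = 8 h.
Per-interval ratio K = (128.6/272.5)^(1/4) = 0.8288; K_d = K^(24/2) = 0.105.

K_d ≈ 0.105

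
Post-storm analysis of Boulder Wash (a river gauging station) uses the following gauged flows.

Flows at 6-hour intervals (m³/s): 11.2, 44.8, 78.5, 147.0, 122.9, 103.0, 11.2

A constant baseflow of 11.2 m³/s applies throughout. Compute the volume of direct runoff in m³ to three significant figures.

Direct-runoff ordinates (Q − Q_b): 0.0, 33.6, 67.3, 135.8, 111.7, 91.8, 0.0 m³/s.
ΣQ_DR = 440.2 m³/s.
With Δt = 6 h = 21600 s, V = ΣQ_DR · Δt = 440.2 × 21600 = 9.51 × 10^6 m³.

V ≈ 9.51 × 10^6 m³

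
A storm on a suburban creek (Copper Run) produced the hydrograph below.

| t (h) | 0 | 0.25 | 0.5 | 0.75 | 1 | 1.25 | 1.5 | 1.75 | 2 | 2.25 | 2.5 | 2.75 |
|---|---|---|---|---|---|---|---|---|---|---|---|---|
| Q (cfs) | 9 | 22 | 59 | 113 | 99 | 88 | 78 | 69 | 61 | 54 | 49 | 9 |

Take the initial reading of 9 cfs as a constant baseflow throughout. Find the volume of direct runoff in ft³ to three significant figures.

Direct-runoff ordinates (Q − Q_b): 0.0, 13.0, 50.0, 104.0, 90.0, 79.0, 69.0, 60.0, 52.0, 45.0, 40.0, 0.0 cfs.
ΣQ_DR = 602.0 cfs.
With Δt = 0.25 h = 900 s, V = ΣQ_DR · Δt = 602.0 × 900 = 5.42 × 10^5 ft³.

V ≈ 5.42 × 10^5 ft³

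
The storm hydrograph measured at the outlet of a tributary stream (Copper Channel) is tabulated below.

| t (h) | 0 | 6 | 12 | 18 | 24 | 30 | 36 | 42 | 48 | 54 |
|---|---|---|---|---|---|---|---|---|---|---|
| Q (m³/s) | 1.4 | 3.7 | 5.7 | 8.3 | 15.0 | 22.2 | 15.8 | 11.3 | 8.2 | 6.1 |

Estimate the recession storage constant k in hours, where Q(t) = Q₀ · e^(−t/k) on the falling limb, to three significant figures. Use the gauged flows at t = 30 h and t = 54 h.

k ≈ 18.6 h

On the falling limb, Q drops from 22.2 to 6.1 m³/s between t = 30 h and t = 54 h (Δt = 24 h).
k = −Δt / ln(Q₂/Q₁) = −24 / ln(6.1/22.2) = 18.6 h.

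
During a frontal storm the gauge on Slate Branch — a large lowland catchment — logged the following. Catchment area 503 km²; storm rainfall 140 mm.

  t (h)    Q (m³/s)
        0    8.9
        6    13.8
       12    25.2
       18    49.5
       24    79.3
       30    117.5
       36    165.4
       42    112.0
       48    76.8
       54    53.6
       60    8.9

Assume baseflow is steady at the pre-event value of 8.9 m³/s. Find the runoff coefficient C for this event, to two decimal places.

ΣQ_DR = 613.0 m³/s; V = ΣQ_DR·Δt = 1.324 × 10^7 m³.
Runoff depth d = V / A = 26.32 mm.
C = d / P = 26.32 / 140 = 0.19.

C ≈ 0.19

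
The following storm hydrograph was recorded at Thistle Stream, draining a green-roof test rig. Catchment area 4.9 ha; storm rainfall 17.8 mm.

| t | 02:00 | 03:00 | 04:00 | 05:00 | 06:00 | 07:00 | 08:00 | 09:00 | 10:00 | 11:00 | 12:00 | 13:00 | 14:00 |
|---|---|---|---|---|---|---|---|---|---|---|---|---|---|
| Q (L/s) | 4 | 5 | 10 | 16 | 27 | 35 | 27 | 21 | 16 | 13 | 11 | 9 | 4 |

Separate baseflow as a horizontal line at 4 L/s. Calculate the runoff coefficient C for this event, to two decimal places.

ΣQ_DR = 146.0 L/s; V = ΣQ_DR·Δt = 5.256 × 10^5 L.
Runoff depth d = V / A = 10.73 mm.
C = d / P = 10.73 / 17.8 = 0.60.

C ≈ 0.60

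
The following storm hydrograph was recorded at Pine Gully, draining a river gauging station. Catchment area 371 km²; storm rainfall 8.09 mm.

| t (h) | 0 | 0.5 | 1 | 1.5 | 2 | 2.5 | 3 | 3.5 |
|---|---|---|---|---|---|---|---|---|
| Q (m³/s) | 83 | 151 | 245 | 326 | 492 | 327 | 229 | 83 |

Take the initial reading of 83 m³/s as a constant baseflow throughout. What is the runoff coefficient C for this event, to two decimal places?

C ≈ 0.76

ΣQ_DR = 1272 m³/s; V = ΣQ_DR·Δt = 2.290 × 10^6 m³.
Runoff depth d = V / A = 6.171 mm.
C = d / P = 6.171 / 8.09 = 0.76.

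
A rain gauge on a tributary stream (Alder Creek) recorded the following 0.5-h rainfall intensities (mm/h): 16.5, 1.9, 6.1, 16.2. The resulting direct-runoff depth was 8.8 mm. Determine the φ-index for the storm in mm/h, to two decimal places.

φ ≈ 7.55 mm/h

Only the 2 blocks with intensity above φ contribute runoff: 16.5, 16.2 mm/h.
Σ(I−φ)·Δt = d  ⇒  (16.5+16.2 − 2φ)·0.5 = 8.8
φ = (32.70 − 8.8/0.5) / 2 = 7.55 mm/h.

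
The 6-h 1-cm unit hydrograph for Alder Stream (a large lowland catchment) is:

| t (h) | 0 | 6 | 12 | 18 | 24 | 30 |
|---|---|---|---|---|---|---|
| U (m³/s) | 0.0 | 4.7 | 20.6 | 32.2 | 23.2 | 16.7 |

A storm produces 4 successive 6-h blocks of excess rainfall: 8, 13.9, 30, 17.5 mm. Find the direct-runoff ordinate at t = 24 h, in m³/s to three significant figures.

Q ≈ 133 m³/s

By discrete convolution, Q_j = Σ (P_i / 10 mm) · U_{j−i}.
At t = 24 h (j=4): Q = (8/10)·23.2 + (13.9/10)·32.2 + (30/10)·20.6 + (17.5/10)·4.7 = 133 m³/s.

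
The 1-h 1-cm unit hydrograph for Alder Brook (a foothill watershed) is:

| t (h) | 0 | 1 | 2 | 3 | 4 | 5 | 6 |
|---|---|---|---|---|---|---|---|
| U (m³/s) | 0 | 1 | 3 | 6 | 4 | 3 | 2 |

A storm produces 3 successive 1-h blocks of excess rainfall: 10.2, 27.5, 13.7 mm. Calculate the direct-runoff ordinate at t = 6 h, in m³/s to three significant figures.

Q ≈ 15.8 m³/s

By discrete convolution, Q_j = Σ (P_i / 10 mm) · U_{j−i}.
At t = 6 h (j=6): Q = (10.2/10)·2 + (27.5/10)·3 + (13.7/10)·4 = 15.8 m³/s.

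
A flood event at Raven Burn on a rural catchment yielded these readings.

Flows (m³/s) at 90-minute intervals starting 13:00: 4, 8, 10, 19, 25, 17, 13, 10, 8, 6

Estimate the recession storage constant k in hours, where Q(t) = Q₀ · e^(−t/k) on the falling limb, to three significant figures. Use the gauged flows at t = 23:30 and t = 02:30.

k ≈ 5.87 h

On the falling limb, Q drops from 10 to 6 m³/s between t = 23:30 and t = 02:30 (Δt = 3 h).
k = −Δt / ln(Q₂/Q₁) = −3 / ln(6/10) = 5.87 h.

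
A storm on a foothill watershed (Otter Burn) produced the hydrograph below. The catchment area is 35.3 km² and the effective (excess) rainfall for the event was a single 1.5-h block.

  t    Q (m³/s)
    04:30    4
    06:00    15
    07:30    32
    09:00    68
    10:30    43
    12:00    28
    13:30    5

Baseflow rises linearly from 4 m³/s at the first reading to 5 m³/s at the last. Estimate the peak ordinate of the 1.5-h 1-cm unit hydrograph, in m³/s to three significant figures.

Direct runoff: 0.00, 10.83, 27.67, 63.50, 38.33, 23.17, 0.00 m³/s; ΣQ_DR = 163.5 m³/s, peak = 63.50 m³/s.
Runoff depth d = ΣQ_DR·Δt / A = 163.5 × 5400 / (35.3 km²) = 25.01 mm.
The 1-cm UH is the DRH scaled by (10 mm)/d, so U_p = 63.50 × 10/25.01 = 25.4 m³/s.

U_p ≈ 25.4 m³/s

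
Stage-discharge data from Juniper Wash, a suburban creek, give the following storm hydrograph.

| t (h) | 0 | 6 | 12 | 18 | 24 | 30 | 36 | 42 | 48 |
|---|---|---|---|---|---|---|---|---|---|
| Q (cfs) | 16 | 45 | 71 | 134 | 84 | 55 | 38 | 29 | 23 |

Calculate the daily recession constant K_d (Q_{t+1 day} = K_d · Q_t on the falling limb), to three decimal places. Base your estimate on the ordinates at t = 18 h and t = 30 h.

Between t = 18 h and t = 30 h the flow falls from 134 to 55 cfs over 2×6 h = 12 h.
Per-interval ratio K = (55/134)^(1/2) = 0.6407; K_d = K^(24/6) = 0.168.

K_d ≈ 0.168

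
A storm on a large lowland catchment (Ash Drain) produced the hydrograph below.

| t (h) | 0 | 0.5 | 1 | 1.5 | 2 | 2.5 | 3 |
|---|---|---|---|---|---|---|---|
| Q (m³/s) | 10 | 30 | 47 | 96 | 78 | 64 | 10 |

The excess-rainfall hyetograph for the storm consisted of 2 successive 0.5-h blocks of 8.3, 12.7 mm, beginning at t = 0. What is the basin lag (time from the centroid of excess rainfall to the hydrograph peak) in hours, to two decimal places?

t_L ≈ 0.95 h

Centroid of excess rainfall: t_c = Σ P_i·t̄_i / ΣP_i = 0.5524 h (block centres at 0.25, 0.75 h).
Hydrograph peak occurs at t = 1.5 h, so basin lag t_L = 1.5 − 0.5524 = 0.95 h.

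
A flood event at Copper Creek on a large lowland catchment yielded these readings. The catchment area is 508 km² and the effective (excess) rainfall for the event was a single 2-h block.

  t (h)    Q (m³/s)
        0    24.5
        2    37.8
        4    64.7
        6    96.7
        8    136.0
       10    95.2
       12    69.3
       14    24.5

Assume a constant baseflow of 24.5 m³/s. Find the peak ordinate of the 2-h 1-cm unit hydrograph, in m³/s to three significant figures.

U_p ≈ 223 m³/s

Direct runoff: 0.0, 13.3, 40.2, 72.2, 111.5, 70.7, 44.8, 0.0 m³/s; ΣQ_DR = 352.7 m³/s, peak = 111.5 m³/s.
Runoff depth d = ΣQ_DR·Δt / A = 352.7 × 7200 / (508 km²) = 4.999 mm.
The 1-cm UH is the DRH scaled by (10 mm)/d, so U_p = 111.5 × 10/4.999 = 223 m³/s.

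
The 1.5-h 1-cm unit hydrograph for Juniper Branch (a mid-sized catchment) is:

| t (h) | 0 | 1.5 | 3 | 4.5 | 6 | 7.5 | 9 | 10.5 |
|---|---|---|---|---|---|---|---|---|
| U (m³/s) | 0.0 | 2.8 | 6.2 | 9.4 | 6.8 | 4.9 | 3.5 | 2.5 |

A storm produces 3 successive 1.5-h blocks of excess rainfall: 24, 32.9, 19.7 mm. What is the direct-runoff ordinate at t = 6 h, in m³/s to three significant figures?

By discrete convolution, Q_j = Σ (P_i / 10 mm) · U_{j−i}.
At t = 6 h (j=4): Q = (24/10)·6.8 + (32.9/10)·9.4 + (19.7/10)·6.2 = 59.5 m³/s.

Q ≈ 59.5 m³/s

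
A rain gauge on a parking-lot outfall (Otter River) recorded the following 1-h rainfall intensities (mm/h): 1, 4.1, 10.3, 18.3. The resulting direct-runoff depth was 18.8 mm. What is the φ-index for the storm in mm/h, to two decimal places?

Only the 2 blocks with intensity above φ contribute runoff: 10.3, 18.3 mm/h.
Σ(I−φ)·Δt = d  ⇒  (10.3+18.3 − 2φ)·1 = 18.8
φ = (28.60 − 18.8/1) / 2 = 4.90 mm/h.

φ ≈ 4.90 mm/h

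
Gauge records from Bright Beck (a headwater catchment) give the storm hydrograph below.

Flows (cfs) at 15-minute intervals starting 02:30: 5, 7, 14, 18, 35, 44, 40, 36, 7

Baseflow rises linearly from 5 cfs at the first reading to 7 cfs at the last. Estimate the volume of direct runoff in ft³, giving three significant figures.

Direct-runoff ordinates (Q − Q_b): 0.00, 1.75, 8.50, 12.25, 29.00, 37.75, 33.50, 29.25, 0.00 cfs.
ΣQ_DR = 152.0 cfs.
With Δt = 0.25 h = 900 s, V = ΣQ_DR · Δt = 152.0 × 900 = 1.37 × 10^5 ft³.

V ≈ 1.37 × 10^5 ft³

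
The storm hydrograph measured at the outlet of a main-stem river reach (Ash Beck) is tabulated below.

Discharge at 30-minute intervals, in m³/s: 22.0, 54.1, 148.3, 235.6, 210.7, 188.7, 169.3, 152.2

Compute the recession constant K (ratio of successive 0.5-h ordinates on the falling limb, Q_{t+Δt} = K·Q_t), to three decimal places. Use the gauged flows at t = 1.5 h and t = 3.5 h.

K ≈ 0.897

Using the recession-limb readings at t = 1.5 h and t = 3.5 h: Q falls from 235.6 to 152.2 m³/s over 4 intervals.
K = (Q₂/Q₁)^(1/4) = (152.2/235.6)^(1/4) = 0.897.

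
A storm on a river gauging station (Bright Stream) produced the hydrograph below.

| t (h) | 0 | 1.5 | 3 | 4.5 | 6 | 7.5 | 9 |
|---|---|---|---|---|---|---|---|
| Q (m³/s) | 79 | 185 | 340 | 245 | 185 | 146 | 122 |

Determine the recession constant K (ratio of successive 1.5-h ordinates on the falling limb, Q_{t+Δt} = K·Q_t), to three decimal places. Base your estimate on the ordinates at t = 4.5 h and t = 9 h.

Using the recession-limb readings at t = 4.5 h and t = 9 h: Q falls from 245 to 122 m³/s over 3 intervals.
K = (Q₂/Q₁)^(1/3) = (122/245)^(1/3) = 0.793.

K ≈ 0.793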